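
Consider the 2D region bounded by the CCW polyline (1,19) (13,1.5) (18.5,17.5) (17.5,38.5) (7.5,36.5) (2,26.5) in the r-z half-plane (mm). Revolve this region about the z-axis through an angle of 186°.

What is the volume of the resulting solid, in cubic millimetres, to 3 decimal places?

Volume = 14852.015 mm³

Profile (r,z), 6 vertices: (1,19) (13,1.5) (18.5,17.5) (17.5,38.5) (7.5,36.5) (2,26.5)
edge 0: (1,19)→(13,1.5)  cross = 1·1.5 − 13·19 = -245.5000; (r_i+r_j)·cross = 14·-245.5000 = -3437.0000
edge 1: (13,1.5)→(18.5,17.5)  cross = 13·17.5 − 18.5·1.5 = 199.7500; (r_i+r_j)·cross = 31.5·199.7500 = 6292.1250
edge 2: (18.5,17.5)→(17.5,38.5)  cross = 18.5·38.5 − 17.5·17.5 = 406.0000; (r_i+r_j)·cross = 36·406.0000 = 14616.0000
edge 3: (17.5,38.5)→(7.5,36.5)  cross = 17.5·36.5 − 7.5·38.5 = 350.0000; (r_i+r_j)·cross = 25·350.0000 = 8750.0000
edge 4: (7.5,36.5)→(2,26.5)  cross = 7.5·26.5 − 2·36.5 = 125.7500; (r_i+r_j)·cross = 9.5·125.7500 = 1194.6250
edge 5: (2,26.5)→(1,19)  cross = 2·19 − 1·26.5 = 11.5000; (r_i+r_j)·cross = 3·11.5000 = 34.5000
Σcross = 847.5000 → A = |Σcross|/2 = 423.7500 mm²
Σ(r_i+r_j)·cross = 27450.2500 → first moment M = |Σ|/6 = 4575.0417
R_c = M/A = 4575.0417/423.7500 = 10.7966 mm
θ = 186° = 3.246312 rad
V = θ·R_c·A = 3.246312·10.7966·423.7500 = 14852.015 mm³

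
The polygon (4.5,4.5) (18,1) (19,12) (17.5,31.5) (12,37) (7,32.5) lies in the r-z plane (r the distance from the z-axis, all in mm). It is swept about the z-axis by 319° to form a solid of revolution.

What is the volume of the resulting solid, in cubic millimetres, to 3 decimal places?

Volume = 26787.233 mm³

Profile (r,z), 6 vertices: (4.5,4.5) (18,1) (19,12) (17.5,31.5) (12,37) (7,32.5)
edge 0: (4.5,4.5)→(18,1)  cross = 4.5·1 − 18·4.5 = -76.5000; (r_i+r_j)·cross = 22.5·-76.5000 = -1721.2500
edge 1: (18,1)→(19,12)  cross = 18·12 − 19·1 = 197.0000; (r_i+r_j)·cross = 37·197.0000 = 7289.0000
edge 2: (19,12)→(17.5,31.5)  cross = 19·31.5 − 17.5·12 = 388.5000; (r_i+r_j)·cross = 36.5·388.5000 = 14180.2500
edge 3: (17.5,31.5)→(12,37)  cross = 17.5·37 − 12·31.5 = 269.5000; (r_i+r_j)·cross = 29.5·269.5000 = 7950.2500
edge 4: (12,37)→(7,32.5)  cross = 12·32.5 − 7·37 = 131.0000; (r_i+r_j)·cross = 19·131.0000 = 2489.0000
edge 5: (7,32.5)→(4.5,4.5)  cross = 7·4.5 − 4.5·32.5 = -114.7500; (r_i+r_j)·cross = 11.5·-114.7500 = -1319.6250
Σcross = 794.7500 → A = |Σcross|/2 = 397.3750 mm²
Σ(r_i+r_j)·cross = 28867.6250 → first moment M = |Σ|/6 = 4811.2708
R_c = M/A = 4811.2708/397.3750 = 12.1076 mm
θ = 319° = 5.567600 rad
V = θ·R_c·A = 5.567600·12.1076·397.3750 = 26787.233 mm³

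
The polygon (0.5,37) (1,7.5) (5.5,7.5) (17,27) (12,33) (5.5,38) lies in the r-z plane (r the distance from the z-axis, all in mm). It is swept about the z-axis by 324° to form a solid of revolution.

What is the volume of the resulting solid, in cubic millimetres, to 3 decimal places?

Volume = 12239.959 mm³

Profile (r,z), 6 vertices: (0.5,37) (1,7.5) (5.5,7.5) (17,27) (12,33) (5.5,38)
edge 0: (0.5,37)→(1,7.5)  cross = 0.5·7.5 − 1·37 = -33.2500; (r_i+r_j)·cross = 1.5·-33.2500 = -49.8750
edge 1: (1,7.5)→(5.5,7.5)  cross = 1·7.5 − 5.5·7.5 = -33.7500; (r_i+r_j)·cross = 6.5·-33.7500 = -219.3750
edge 2: (5.5,7.5)→(17,27)  cross = 5.5·27 − 17·7.5 = 21.0000; (r_i+r_j)·cross = 22.5·21.0000 = 472.5000
edge 3: (17,27)→(12,33)  cross = 17·33 − 12·27 = 237.0000; (r_i+r_j)·cross = 29·237.0000 = 6873.0000
edge 4: (12,33)→(5.5,38)  cross = 12·38 − 5.5·33 = 274.5000; (r_i+r_j)·cross = 17.5·274.5000 = 4803.7500
edge 5: (5.5,38)→(0.5,37)  cross = 5.5·37 − 0.5·38 = 184.5000; (r_i+r_j)·cross = 6·184.5000 = 1107.0000
Σcross = 650.0000 → A = |Σcross|/2 = 325.0000 mm²
Σ(r_i+r_j)·cross = 12987.0000 → first moment M = |Σ|/6 = 2164.5000
R_c = M/A = 2164.5000/325.0000 = 6.6600 mm
θ = 324° = 5.654867 rad
V = θ·R_c·A = 5.654867·6.6600·325.0000 = 12239.959 mm³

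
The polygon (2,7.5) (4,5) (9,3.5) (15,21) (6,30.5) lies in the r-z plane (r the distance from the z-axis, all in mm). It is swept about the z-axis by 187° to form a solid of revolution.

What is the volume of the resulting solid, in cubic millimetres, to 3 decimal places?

Profile (r,z), 5 vertices: (2,7.5) (4,5) (9,3.5) (15,21) (6,30.5)
edge 0: (2,7.5)→(4,5)  cross = 2·5 − 4·7.5 = -20.0000; (r_i+r_j)·cross = 6·-20.0000 = -120.0000
edge 1: (4,5)→(9,3.5)  cross = 4·3.5 − 9·5 = -31.0000; (r_i+r_j)·cross = 13·-31.0000 = -403.0000
edge 2: (9,3.5)→(15,21)  cross = 9·21 − 15·3.5 = 136.5000; (r_i+r_j)·cross = 24·136.5000 = 3276.0000
edge 3: (15,21)→(6,30.5)  cross = 15·30.5 − 6·21 = 331.5000; (r_i+r_j)·cross = 21·331.5000 = 6961.5000
edge 4: (6,30.5)→(2,7.5)  cross = 6·7.5 − 2·30.5 = -16.0000; (r_i+r_j)·cross = 8·-16.0000 = -128.0000
Σcross = 401.0000 → A = |Σcross|/2 = 200.5000 mm²
Σ(r_i+r_j)·cross = 9586.5000 → first moment M = |Σ|/6 = 1597.7500
R_c = M/A = 1597.7500/200.5000 = 7.9688 mm
θ = 187° = 3.263766 rad
V = θ·R_c·A = 3.263766·7.9688·200.5000 = 5214.682 mm³

Volume = 5214.682 mm³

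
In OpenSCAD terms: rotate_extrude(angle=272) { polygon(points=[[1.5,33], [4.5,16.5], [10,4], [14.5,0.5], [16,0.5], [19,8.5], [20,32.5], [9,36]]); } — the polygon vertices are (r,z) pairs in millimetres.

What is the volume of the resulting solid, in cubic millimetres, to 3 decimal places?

Volume = 25820.244 mm³

Profile (r,z), 8 vertices: (1.5,33) (4.5,16.5) (10,4) (14.5,0.5) (16,0.5) (19,8.5) (20,32.5) (9,36)
edge 0: (1.5,33)→(4.5,16.5)  cross = 1.5·16.5 − 4.5·33 = -123.7500; (r_i+r_j)·cross = 6·-123.7500 = -742.5000
edge 1: (4.5,16.5)→(10,4)  cross = 4.5·4 − 10·16.5 = -147.0000; (r_i+r_j)·cross = 14.5·-147.0000 = -2131.5000
edge 2: (10,4)→(14.5,0.5)  cross = 10·0.5 − 14.5·4 = -53.0000; (r_i+r_j)·cross = 24.5·-53.0000 = -1298.5000
edge 3: (14.5,0.5)→(16,0.5)  cross = 14.5·0.5 − 16·0.5 = -0.7500; (r_i+r_j)·cross = 30.5·-0.7500 = -22.8750
edge 4: (16,0.5)→(19,8.5)  cross = 16·8.5 − 19·0.5 = 126.5000; (r_i+r_j)·cross = 35·126.5000 = 4427.5000
edge 5: (19,8.5)→(20,32.5)  cross = 19·32.5 − 20·8.5 = 447.5000; (r_i+r_j)·cross = 39·447.5000 = 17452.5000
edge 6: (20,32.5)→(9,36)  cross = 20·36 − 9·32.5 = 427.5000; (r_i+r_j)·cross = 29·427.5000 = 12397.5000
edge 7: (9,36)→(1.5,33)  cross = 9·33 − 1.5·36 = 243.0000; (r_i+r_j)·cross = 10.5·243.0000 = 2551.5000
Σcross = 920.0000 → A = |Σcross|/2 = 460.0000 mm²
Σ(r_i+r_j)·cross = 32633.6250 → first moment M = |Σ|/6 = 5438.9375
R_c = M/A = 5438.9375/460.0000 = 11.8238 mm
θ = 272° = 4.747296 rad
V = θ·R_c·A = 4.747296·11.8238·460.0000 = 25820.244 mm³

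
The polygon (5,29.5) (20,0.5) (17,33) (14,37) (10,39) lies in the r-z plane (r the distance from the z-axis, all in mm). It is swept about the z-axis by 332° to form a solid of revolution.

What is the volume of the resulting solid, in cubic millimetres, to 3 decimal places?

Volume = 19623.051 mm³

Profile (r,z), 5 vertices: (5,29.5) (20,0.5) (17,33) (14,37) (10,39)
edge 0: (5,29.5)→(20,0.5)  cross = 5·0.5 − 20·29.5 = -587.5000; (r_i+r_j)·cross = 25·-587.5000 = -14687.5000
edge 1: (20,0.5)→(17,33)  cross = 20·33 − 17·0.5 = 651.5000; (r_i+r_j)·cross = 37·651.5000 = 24105.5000
edge 2: (17,33)→(14,37)  cross = 17·37 − 14·33 = 167.0000; (r_i+r_j)·cross = 31·167.0000 = 5177.0000
edge 3: (14,37)→(10,39)  cross = 14·39 − 10·37 = 176.0000; (r_i+r_j)·cross = 24·176.0000 = 4224.0000
edge 4: (10,39)→(5,29.5)  cross = 10·29.5 − 5·39 = 100.0000; (r_i+r_j)·cross = 15·100.0000 = 1500.0000
Σcross = 507.0000 → A = |Σcross|/2 = 253.5000 mm²
Σ(r_i+r_j)·cross = 20319.0000 → first moment M = |Σ|/6 = 3386.5000
R_c = M/A = 3386.5000/253.5000 = 13.3590 mm
θ = 332° = 5.794493 rad
V = θ·R_c·A = 5.794493·13.3590·253.5000 = 19623.051 mm³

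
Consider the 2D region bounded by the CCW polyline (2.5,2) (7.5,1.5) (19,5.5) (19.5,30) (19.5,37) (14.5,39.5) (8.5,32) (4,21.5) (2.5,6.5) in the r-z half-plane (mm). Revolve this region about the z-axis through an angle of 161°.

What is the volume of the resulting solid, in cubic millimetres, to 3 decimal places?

Profile (r,z), 9 vertices: (2.5,2) (7.5,1.5) (19,5.5) (19.5,30) (19.5,37) (14.5,39.5) (8.5,32) (4,21.5) (2.5,6.5)
edge 0: (2.5,2)→(7.5,1.5)  cross = 2.5·1.5 − 7.5·2 = -11.2500; (r_i+r_j)·cross = 10·-11.2500 = -112.5000
edge 1: (7.5,1.5)→(19,5.5)  cross = 7.5·5.5 − 19·1.5 = 12.7500; (r_i+r_j)·cross = 26.5·12.7500 = 337.8750
edge 2: (19,5.5)→(19.5,30)  cross = 19·30 − 19.5·5.5 = 462.7500; (r_i+r_j)·cross = 38.5·462.7500 = 17815.8750
edge 3: (19.5,30)→(19.5,37)  cross = 19.5·37 − 19.5·30 = 136.5000; (r_i+r_j)·cross = 39·136.5000 = 5323.5000
edge 4: (19.5,37)→(14.5,39.5)  cross = 19.5·39.5 − 14.5·37 = 233.7500; (r_i+r_j)·cross = 34·233.7500 = 7947.5000
edge 5: (14.5,39.5)→(8.5,32)  cross = 14.5·32 − 8.5·39.5 = 128.2500; (r_i+r_j)·cross = 23·128.2500 = 2949.7500
edge 6: (8.5,32)→(4,21.5)  cross = 8.5·21.5 − 4·32 = 54.7500; (r_i+r_j)·cross = 12.5·54.7500 = 684.3750
edge 7: (4,21.5)→(2.5,6.5)  cross = 4·6.5 − 2.5·21.5 = -27.7500; (r_i+r_j)·cross = 6.5·-27.7500 = -180.3750
edge 8: (2.5,6.5)→(2.5,2)  cross = 2.5·2 − 2.5·6.5 = -11.2500; (r_i+r_j)·cross = 5·-11.2500 = -56.2500
Σcross = 978.5000 → A = |Σcross|/2 = 489.2500 mm²
Σ(r_i+r_j)·cross = 34709.7500 → first moment M = |Σ|/6 = 5784.9583
R_c = M/A = 5784.9583/489.2500 = 11.8241 mm
θ = 161° = 2.809980 rad
V = θ·R_c·A = 2.809980·11.8241·489.2500 = 16255.618 mm³

Volume = 16255.618 mm³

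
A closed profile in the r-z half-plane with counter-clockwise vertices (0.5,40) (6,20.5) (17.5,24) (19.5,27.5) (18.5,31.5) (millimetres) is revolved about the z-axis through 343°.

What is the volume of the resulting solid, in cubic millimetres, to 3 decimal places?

Volume = 11693.590 mm³

Profile (r,z), 5 vertices: (0.5,40) (6,20.5) (17.5,24) (19.5,27.5) (18.5,31.5)
edge 0: (0.5,40)→(6,20.5)  cross = 0.5·20.5 − 6·40 = -229.7500; (r_i+r_j)·cross = 6.5·-229.7500 = -1493.3750
edge 1: (6,20.5)→(17.5,24)  cross = 6·24 − 17.5·20.5 = -214.7500; (r_i+r_j)·cross = 23.5·-214.7500 = -5046.6250
edge 2: (17.5,24)→(19.5,27.5)  cross = 17.5·27.5 − 19.5·24 = 13.2500; (r_i+r_j)·cross = 37·13.2500 = 490.2500
edge 3: (19.5,27.5)→(18.5,31.5)  cross = 19.5·31.5 − 18.5·27.5 = 105.5000; (r_i+r_j)·cross = 38·105.5000 = 4009.0000
edge 4: (18.5,31.5)→(0.5,40)  cross = 18.5·40 − 0.5·31.5 = 724.2500; (r_i+r_j)·cross = 19·724.2500 = 13760.7500
Σcross = 398.5000 → A = |Σcross|/2 = 199.2500 mm²
Σ(r_i+r_j)·cross = 11720.0000 → first moment M = |Σ|/6 = 1953.3333
R_c = M/A = 1953.3333/199.2500 = 9.8034 mm
θ = 343° = 5.986479 rad
V = θ·R_c·A = 5.986479·9.8034·199.2500 = 11693.590 mm³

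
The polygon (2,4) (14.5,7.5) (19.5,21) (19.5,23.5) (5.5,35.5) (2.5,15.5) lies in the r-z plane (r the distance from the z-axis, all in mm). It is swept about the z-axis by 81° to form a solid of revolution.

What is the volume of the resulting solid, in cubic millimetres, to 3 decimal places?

Volume = 4836.030 mm³

Profile (r,z), 6 vertices: (2,4) (14.5,7.5) (19.5,21) (19.5,23.5) (5.5,35.5) (2.5,15.5)
edge 0: (2,4)→(14.5,7.5)  cross = 2·7.5 − 14.5·4 = -43.0000; (r_i+r_j)·cross = 16.5·-43.0000 = -709.5000
edge 1: (14.5,7.5)→(19.5,21)  cross = 14.5·21 − 19.5·7.5 = 158.2500; (r_i+r_j)·cross = 34·158.2500 = 5380.5000
edge 2: (19.5,21)→(19.5,23.5)  cross = 19.5·23.5 − 19.5·21 = 48.7500; (r_i+r_j)·cross = 39·48.7500 = 1901.2500
edge 3: (19.5,23.5)→(5.5,35.5)  cross = 19.5·35.5 − 5.5·23.5 = 563.0000; (r_i+r_j)·cross = 25·563.0000 = 14075.0000
edge 4: (5.5,35.5)→(2.5,15.5)  cross = 5.5·15.5 − 2.5·35.5 = -3.5000; (r_i+r_j)·cross = 8·-3.5000 = -28.0000
edge 5: (2.5,15.5)→(2,4)  cross = 2.5·4 − 2·15.5 = -21.0000; (r_i+r_j)·cross = 4.5·-21.0000 = -94.5000
Σcross = 702.5000 → A = |Σcross|/2 = 351.2500 mm²
Σ(r_i+r_j)·cross = 20524.7500 → first moment M = |Σ|/6 = 3420.7917
R_c = M/A = 3420.7917/351.2500 = 9.7389 mm
θ = 81° = 1.413717 rad
V = θ·R_c·A = 1.413717·9.7389·351.2500 = 4836.030 mm³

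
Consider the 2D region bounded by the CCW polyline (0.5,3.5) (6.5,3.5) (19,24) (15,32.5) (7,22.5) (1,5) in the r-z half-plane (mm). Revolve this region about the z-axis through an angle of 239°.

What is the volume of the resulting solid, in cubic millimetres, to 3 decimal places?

Volume = 9324.155 mm³

Profile (r,z), 6 vertices: (0.5,3.5) (6.5,3.5) (19,24) (15,32.5) (7,22.5) (1,5)
edge 0: (0.5,3.5)→(6.5,3.5)  cross = 0.5·3.5 − 6.5·3.5 = -21.0000; (r_i+r_j)·cross = 7·-21.0000 = -147.0000
edge 1: (6.5,3.5)→(19,24)  cross = 6.5·24 − 19·3.5 = 89.5000; (r_i+r_j)·cross = 25.5·89.5000 = 2282.2500
edge 2: (19,24)→(15,32.5)  cross = 19·32.5 − 15·24 = 257.5000; (r_i+r_j)·cross = 34·257.5000 = 8755.0000
edge 3: (15,32.5)→(7,22.5)  cross = 15·22.5 − 7·32.5 = 110.0000; (r_i+r_j)·cross = 22·110.0000 = 2420.0000
edge 4: (7,22.5)→(1,5)  cross = 7·5 − 1·22.5 = 12.5000; (r_i+r_j)·cross = 8·12.5000 = 100.0000
edge 5: (1,5)→(0.5,3.5)  cross = 1·3.5 − 0.5·5 = 1.0000; (r_i+r_j)·cross = 1.5·1.0000 = 1.5000
Σcross = 449.5000 → A = |Σcross|/2 = 224.7500 mm²
Σ(r_i+r_j)·cross = 13411.7500 → first moment M = |Σ|/6 = 2235.2917
R_c = M/A = 2235.2917/224.7500 = 9.9457 mm
θ = 239° = 4.171337 rad
V = θ·R_c·A = 4.171337·9.9457·224.7500 = 9324.155 mm³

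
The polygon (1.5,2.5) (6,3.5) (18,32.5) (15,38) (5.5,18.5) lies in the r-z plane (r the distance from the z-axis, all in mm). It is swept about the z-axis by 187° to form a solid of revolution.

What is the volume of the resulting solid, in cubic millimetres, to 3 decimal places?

Volume = 5921.355 mm³

Profile (r,z), 5 vertices: (1.5,2.5) (6,3.5) (18,32.5) (15,38) (5.5,18.5)
edge 0: (1.5,2.5)→(6,3.5)  cross = 1.5·3.5 − 6·2.5 = -9.7500; (r_i+r_j)·cross = 7.5·-9.7500 = -73.1250
edge 1: (6,3.5)→(18,32.5)  cross = 6·32.5 − 18·3.5 = 132.0000; (r_i+r_j)·cross = 24·132.0000 = 3168.0000
edge 2: (18,32.5)→(15,38)  cross = 18·38 − 15·32.5 = 196.5000; (r_i+r_j)·cross = 33·196.5000 = 6484.5000
edge 3: (15,38)→(5.5,18.5)  cross = 15·18.5 − 5.5·38 = 68.5000; (r_i+r_j)·cross = 20.5·68.5000 = 1404.2500
edge 4: (5.5,18.5)→(1.5,2.5)  cross = 5.5·2.5 − 1.5·18.5 = -14.0000; (r_i+r_j)·cross = 7·-14.0000 = -98.0000
Σcross = 373.2500 → A = |Σcross|/2 = 186.6250 mm²
Σ(r_i+r_j)·cross = 10885.6250 → first moment M = |Σ|/6 = 1814.2708
R_c = M/A = 1814.2708/186.6250 = 9.7215 mm
θ = 187° = 3.263766 rad
V = θ·R_c·A = 3.263766·9.7215·186.6250 = 5921.355 mm³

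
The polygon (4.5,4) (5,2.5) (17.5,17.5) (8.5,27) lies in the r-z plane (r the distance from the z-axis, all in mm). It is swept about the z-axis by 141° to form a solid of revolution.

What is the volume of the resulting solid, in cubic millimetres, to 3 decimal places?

Profile (r,z), 4 vertices: (4.5,4) (5,2.5) (17.5,17.5) (8.5,27)
edge 0: (4.5,4)→(5,2.5)  cross = 4.5·2.5 − 5·4 = -8.7500; (r_i+r_j)·cross = 9.5·-8.7500 = -83.1250
edge 1: (5,2.5)→(17.5,17.5)  cross = 5·17.5 − 17.5·2.5 = 43.7500; (r_i+r_j)·cross = 22.5·43.7500 = 984.3750
edge 2: (17.5,17.5)→(8.5,27)  cross = 17.5·27 − 8.5·17.5 = 323.7500; (r_i+r_j)·cross = 26·323.7500 = 8417.5000
edge 3: (8.5,27)→(4.5,4)  cross = 8.5·4 − 4.5·27 = -87.5000; (r_i+r_j)·cross = 13·-87.5000 = -1137.5000
Σcross = 271.2500 → A = |Σcross|/2 = 135.6250 mm²
Σ(r_i+r_j)·cross = 8181.2500 → first moment M = |Σ|/6 = 1363.5417
R_c = M/A = 1363.5417/135.6250 = 10.0538 mm
θ = 141° = 2.460914 rad
V = θ·R_c·A = 2.460914·10.0538·135.6250 = 3355.559 mm³

Volume = 3355.559 mm³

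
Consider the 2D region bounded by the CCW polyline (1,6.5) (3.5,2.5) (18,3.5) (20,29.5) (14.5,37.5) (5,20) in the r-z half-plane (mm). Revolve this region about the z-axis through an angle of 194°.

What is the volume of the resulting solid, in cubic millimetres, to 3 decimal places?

Volume = 16881.232 mm³

Profile (r,z), 6 vertices: (1,6.5) (3.5,2.5) (18,3.5) (20,29.5) (14.5,37.5) (5,20)
edge 0: (1,6.5)→(3.5,2.5)  cross = 1·2.5 − 3.5·6.5 = -20.2500; (r_i+r_j)·cross = 4.5·-20.2500 = -91.1250
edge 1: (3.5,2.5)→(18,3.5)  cross = 3.5·3.5 − 18·2.5 = -32.7500; (r_i+r_j)·cross = 21.5·-32.7500 = -704.1250
edge 2: (18,3.5)→(20,29.5)  cross = 18·29.5 − 20·3.5 = 461.0000; (r_i+r_j)·cross = 38·461.0000 = 17518.0000
edge 3: (20,29.5)→(14.5,37.5)  cross = 20·37.5 − 14.5·29.5 = 322.2500; (r_i+r_j)·cross = 34.5·322.2500 = 11117.6250
edge 4: (14.5,37.5)→(5,20)  cross = 14.5·20 − 5·37.5 = 102.5000; (r_i+r_j)·cross = 19.5·102.5000 = 1998.7500
edge 5: (5,20)→(1,6.5)  cross = 5·6.5 − 1·20 = 12.5000; (r_i+r_j)·cross = 6·12.5000 = 75.0000
Σcross = 845.2500 → A = |Σcross|/2 = 422.6250 mm²
Σ(r_i+r_j)·cross = 29914.1250 → first moment M = |Σ|/6 = 4985.6875
R_c = M/A = 4985.6875/422.6250 = 11.7970 mm
θ = 194° = 3.385939 rad
V = θ·R_c·A = 3.385939·11.7970·422.6250 = 16881.232 mm³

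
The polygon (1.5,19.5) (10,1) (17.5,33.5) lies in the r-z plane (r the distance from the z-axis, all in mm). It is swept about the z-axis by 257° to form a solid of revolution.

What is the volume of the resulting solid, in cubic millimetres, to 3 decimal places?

Volume = 8997.158 mm³

Profile (r,z), 3 vertices: (1.5,19.5) (10,1) (17.5,33.5)
edge 0: (1.5,19.5)→(10,1)  cross = 1.5·1 − 10·19.5 = -193.5000; (r_i+r_j)·cross = 11.5·-193.5000 = -2225.2500
edge 1: (10,1)→(17.5,33.5)  cross = 10·33.5 − 17.5·1 = 317.5000; (r_i+r_j)·cross = 27.5·317.5000 = 8731.2500
edge 2: (17.5,33.5)→(1.5,19.5)  cross = 17.5·19.5 − 1.5·33.5 = 291.0000; (r_i+r_j)·cross = 19·291.0000 = 5529.0000
Σcross = 415.0000 → A = |Σcross|/2 = 207.5000 mm²
Σ(r_i+r_j)·cross = 12035.0000 → first moment M = |Σ|/6 = 2005.8333
R_c = M/A = 2005.8333/207.5000 = 9.6667 mm
θ = 257° = 4.485496 rad
V = θ·R_c·A = 4.485496·9.6667·207.5000 = 8997.158 mm³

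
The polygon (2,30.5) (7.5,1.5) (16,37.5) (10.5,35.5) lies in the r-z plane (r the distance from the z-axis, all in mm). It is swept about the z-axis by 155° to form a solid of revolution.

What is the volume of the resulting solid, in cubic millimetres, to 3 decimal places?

Profile (r,z), 4 vertices: (2,30.5) (7.5,1.5) (16,37.5) (10.5,35.5)
edge 0: (2,30.5)→(7.5,1.5)  cross = 2·1.5 − 7.5·30.5 = -225.7500; (r_i+r_j)·cross = 9.5·-225.7500 = -2144.6250
edge 1: (7.5,1.5)→(16,37.5)  cross = 7.5·37.5 − 16·1.5 = 257.2500; (r_i+r_j)·cross = 23.5·257.2500 = 6045.3750
edge 2: (16,37.5)→(10.5,35.5)  cross = 16·35.5 − 10.5·37.5 = 174.2500; (r_i+r_j)·cross = 26.5·174.2500 = 4617.6250
edge 3: (10.5,35.5)→(2,30.5)  cross = 10.5·30.5 − 2·35.5 = 249.2500; (r_i+r_j)·cross = 12.5·249.2500 = 3115.6250
Σcross = 455.0000 → A = |Σcross|/2 = 227.5000 mm²
Σ(r_i+r_j)·cross = 11634.0000 → first moment M = |Σ|/6 = 1939.0000
R_c = M/A = 1939.0000/227.5000 = 8.5231 mm
θ = 155° = 2.705260 rad
V = θ·R_c·A = 2.705260·8.5231·227.5000 = 5245.500 mm³

Volume = 5245.500 mm³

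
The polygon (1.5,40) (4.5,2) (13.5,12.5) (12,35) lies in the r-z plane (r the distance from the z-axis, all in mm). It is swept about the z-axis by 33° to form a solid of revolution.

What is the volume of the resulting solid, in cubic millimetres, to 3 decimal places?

Profile (r,z), 4 vertices: (1.5,40) (4.5,2) (13.5,12.5) (12,35)
edge 0: (1.5,40)→(4.5,2)  cross = 1.5·2 − 4.5·40 = -177.0000; (r_i+r_j)·cross = 6·-177.0000 = -1062.0000
edge 1: (4.5,2)→(13.5,12.5)  cross = 4.5·12.5 − 13.5·2 = 29.2500; (r_i+r_j)·cross = 18·29.2500 = 526.5000
edge 2: (13.5,12.5)→(12,35)  cross = 13.5·35 − 12·12.5 = 322.5000; (r_i+r_j)·cross = 25.5·322.5000 = 8223.7500
edge 3: (12,35)→(1.5,40)  cross = 12·40 − 1.5·35 = 427.5000; (r_i+r_j)·cross = 13.5·427.5000 = 5771.2500
Σcross = 602.2500 → A = |Σcross|/2 = 301.1250 mm²
Σ(r_i+r_j)·cross = 13459.5000 → first moment M = |Σ|/6 = 2243.2500
R_c = M/A = 2243.2500/301.1250 = 7.4496 mm
θ = 33° = 0.575959 rad
V = θ·R_c·A = 0.575959·7.4496·301.1250 = 1292.019 mm³

Volume = 1292.019 mm³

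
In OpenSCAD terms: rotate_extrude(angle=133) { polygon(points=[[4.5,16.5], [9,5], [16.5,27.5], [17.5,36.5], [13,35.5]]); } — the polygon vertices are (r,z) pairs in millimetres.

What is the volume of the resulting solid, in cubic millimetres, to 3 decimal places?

Volume = 4663.661 mm³

Profile (r,z), 5 vertices: (4.5,16.5) (9,5) (16.5,27.5) (17.5,36.5) (13,35.5)
edge 0: (4.5,16.5)→(9,5)  cross = 4.5·5 − 9·16.5 = -126.0000; (r_i+r_j)·cross = 13.5·-126.0000 = -1701.0000
edge 1: (9,5)→(16.5,27.5)  cross = 9·27.5 − 16.5·5 = 165.0000; (r_i+r_j)·cross = 25.5·165.0000 = 4207.5000
edge 2: (16.5,27.5)→(17.5,36.5)  cross = 16.5·36.5 − 17.5·27.5 = 121.0000; (r_i+r_j)·cross = 34·121.0000 = 4114.0000
edge 3: (17.5,36.5)→(13,35.5)  cross = 17.5·35.5 − 13·36.5 = 146.7500; (r_i+r_j)·cross = 30.5·146.7500 = 4475.8750
edge 4: (13,35.5)→(4.5,16.5)  cross = 13·16.5 − 4.5·35.5 = 54.7500; (r_i+r_j)·cross = 17.5·54.7500 = 958.1250
Σcross = 361.5000 → A = |Σcross|/2 = 180.7500 mm²
Σ(r_i+r_j)·cross = 12054.5000 → first moment M = |Σ|/6 = 2009.0833
R_c = M/A = 2009.0833/180.7500 = 11.1153 mm
θ = 133° = 2.321288 rad
V = θ·R_c·A = 2.321288·11.1153·180.7500 = 4663.661 mm³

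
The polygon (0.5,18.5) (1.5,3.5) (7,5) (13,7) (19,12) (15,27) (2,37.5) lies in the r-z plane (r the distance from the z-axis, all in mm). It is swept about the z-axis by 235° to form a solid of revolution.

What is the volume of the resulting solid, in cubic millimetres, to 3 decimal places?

Volume = 13830.082 mm³

Profile (r,z), 7 vertices: (0.5,18.5) (1.5,3.5) (7,5) (13,7) (19,12) (15,27) (2,37.5)
edge 0: (0.5,18.5)→(1.5,3.5)  cross = 0.5·3.5 − 1.5·18.5 = -26.0000; (r_i+r_j)·cross = 2·-26.0000 = -52.0000
edge 1: (1.5,3.5)→(7,5)  cross = 1.5·5 − 7·3.5 = -17.0000; (r_i+r_j)·cross = 8.5·-17.0000 = -144.5000
edge 2: (7,5)→(13,7)  cross = 7·7 − 13·5 = -16.0000; (r_i+r_j)·cross = 20·-16.0000 = -320.0000
edge 3: (13,7)→(19,12)  cross = 13·12 − 19·7 = 23.0000; (r_i+r_j)·cross = 32·23.0000 = 736.0000
edge 4: (19,12)→(15,27)  cross = 19·27 − 15·12 = 333.0000; (r_i+r_j)·cross = 34·333.0000 = 11322.0000
edge 5: (15,27)→(2,37.5)  cross = 15·37.5 − 2·27 = 508.5000; (r_i+r_j)·cross = 17·508.5000 = 8644.5000
edge 6: (2,37.5)→(0.5,18.5)  cross = 2·18.5 − 0.5·37.5 = 18.2500; (r_i+r_j)·cross = 2.5·18.2500 = 45.6250
Σcross = 823.7500 → A = |Σcross|/2 = 411.8750 mm²
Σ(r_i+r_j)·cross = 20231.6250 → first moment M = |Σ|/6 = 3371.9375
R_c = M/A = 3371.9375/411.8750 = 8.1868 mm
θ = 235° = 4.101524 rad
V = θ·R_c·A = 4.101524·8.1868·411.8750 = 13830.082 mm³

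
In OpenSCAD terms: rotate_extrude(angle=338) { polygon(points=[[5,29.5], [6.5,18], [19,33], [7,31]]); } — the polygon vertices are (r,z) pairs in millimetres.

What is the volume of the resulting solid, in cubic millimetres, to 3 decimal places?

Profile (r,z), 4 vertices: (5,29.5) (6.5,18) (19,33) (7,31)
edge 0: (5,29.5)→(6.5,18)  cross = 5·18 − 6.5·29.5 = -101.7500; (r_i+r_j)·cross = 11.5·-101.7500 = -1170.1250
edge 1: (6.5,18)→(19,33)  cross = 6.5·33 − 19·18 = -127.5000; (r_i+r_j)·cross = 25.5·-127.5000 = -3251.2500
edge 2: (19,33)→(7,31)  cross = 19·31 − 7·33 = 358.0000; (r_i+r_j)·cross = 26·358.0000 = 9308.0000
edge 3: (7,31)→(5,29.5)  cross = 7·29.5 − 5·31 = 51.5000; (r_i+r_j)·cross = 12·51.5000 = 618.0000
Σcross = 180.2500 → A = |Σcross|/2 = 90.1250 mm²
Σ(r_i+r_j)·cross = 5504.6250 → first moment M = |Σ|/6 = 917.4375
R_c = M/A = 917.4375/90.1250 = 10.1796 mm
θ = 338° = 5.899213 rad
V = θ·R_c·A = 5.899213·10.1796·90.1250 = 5412.159 mm³

Volume = 5412.159 mm³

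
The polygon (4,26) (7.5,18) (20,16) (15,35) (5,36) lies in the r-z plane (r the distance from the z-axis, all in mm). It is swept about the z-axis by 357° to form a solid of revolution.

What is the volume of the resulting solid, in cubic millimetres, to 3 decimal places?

Volume = 15846.547 mm³

Profile (r,z), 5 vertices: (4,26) (7.5,18) (20,16) (15,35) (5,36)
edge 0: (4,26)→(7.5,18)  cross = 4·18 − 7.5·26 = -123.0000; (r_i+r_j)·cross = 11.5·-123.0000 = -1414.5000
edge 1: (7.5,18)→(20,16)  cross = 7.5·16 − 20·18 = -240.0000; (r_i+r_j)·cross = 27.5·-240.0000 = -6600.0000
edge 2: (20,16)→(15,35)  cross = 20·35 − 15·16 = 460.0000; (r_i+r_j)·cross = 35·460.0000 = 16100.0000
edge 3: (15,35)→(5,36)  cross = 15·36 − 5·35 = 365.0000; (r_i+r_j)·cross = 20·365.0000 = 7300.0000
edge 4: (5,36)→(4,26)  cross = 5·26 − 4·36 = -14.0000; (r_i+r_j)·cross = 9·-14.0000 = -126.0000
Σcross = 448.0000 → A = |Σcross|/2 = 224.0000 mm²
Σ(r_i+r_j)·cross = 15259.5000 → first moment M = |Σ|/6 = 2543.2500
R_c = M/A = 2543.2500/224.0000 = 11.3538 mm
θ = 357° = 6.230825 rad
V = θ·R_c·A = 6.230825·11.3538·224.0000 = 15846.547 mm³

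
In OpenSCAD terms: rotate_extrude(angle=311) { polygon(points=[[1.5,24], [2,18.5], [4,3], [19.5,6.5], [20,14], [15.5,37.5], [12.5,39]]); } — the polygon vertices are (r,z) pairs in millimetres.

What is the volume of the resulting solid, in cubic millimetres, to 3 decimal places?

Profile (r,z), 7 vertices: (1.5,24) (2,18.5) (4,3) (19.5,6.5) (20,14) (15.5,37.5) (12.5,39)
edge 0: (1.5,24)→(2,18.5)  cross = 1.5·18.5 − 2·24 = -20.2500; (r_i+r_j)·cross = 3.5·-20.2500 = -70.8750
edge 1: (2,18.5)→(4,3)  cross = 2·3 − 4·18.5 = -68.0000; (r_i+r_j)·cross = 6·-68.0000 = -408.0000
edge 2: (4,3)→(19.5,6.5)  cross = 4·6.5 − 19.5·3 = -32.5000; (r_i+r_j)·cross = 23.5·-32.5000 = -763.7500
edge 3: (19.5,6.5)→(20,14)  cross = 19.5·14 − 20·6.5 = 143.0000; (r_i+r_j)·cross = 39.5·143.0000 = 5648.5000
edge 4: (20,14)→(15.5,37.5)  cross = 20·37.5 − 15.5·14 = 533.0000; (r_i+r_j)·cross = 35.5·533.0000 = 18921.5000
edge 5: (15.5,37.5)→(12.5,39)  cross = 15.5·39 − 12.5·37.5 = 135.7500; (r_i+r_j)·cross = 28·135.7500 = 3801.0000
edge 6: (12.5,39)→(1.5,24)  cross = 12.5·24 − 1.5·39 = 241.5000; (r_i+r_j)·cross = 14·241.5000 = 3381.0000
Σcross = 932.5000 → A = |Σcross|/2 = 466.2500 mm²
Σ(r_i+r_j)·cross = 30509.3750 → first moment M = |Σ|/6 = 5084.8958
R_c = M/A = 5084.8958/466.2500 = 10.9059 mm
θ = 311° = 5.427974 rad
V = θ·R_c·A = 5.427974·10.9059·466.2500 = 27600.682 mm³

Volume = 27600.682 mm³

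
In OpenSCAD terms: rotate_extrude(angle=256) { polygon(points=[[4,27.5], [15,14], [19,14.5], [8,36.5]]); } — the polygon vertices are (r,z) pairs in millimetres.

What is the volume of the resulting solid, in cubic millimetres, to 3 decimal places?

Profile (r,z), 4 vertices: (4,27.5) (15,14) (19,14.5) (8,36.5)
edge 0: (4,27.5)→(15,14)  cross = 4·14 − 15·27.5 = -356.5000; (r_i+r_j)·cross = 19·-356.5000 = -6773.5000
edge 1: (15,14)→(19,14.5)  cross = 15·14.5 − 19·14 = -48.5000; (r_i+r_j)·cross = 34·-48.5000 = -1649.0000
edge 2: (19,14.5)→(8,36.5)  cross = 19·36.5 − 8·14.5 = 577.5000; (r_i+r_j)·cross = 27·577.5000 = 15592.5000
edge 3: (8,36.5)→(4,27.5)  cross = 8·27.5 − 4·36.5 = 74.0000; (r_i+r_j)·cross = 12·74.0000 = 888.0000
Σcross = 246.5000 → A = |Σcross|/2 = 123.2500 mm²
Σ(r_i+r_j)·cross = 8058.0000 → first moment M = |Σ|/6 = 1343.0000
R_c = M/A = 1343.0000/123.2500 = 10.8966 mm
θ = 256° = 4.468043 rad
V = θ·R_c·A = 4.468043·10.8966·123.2500 = 6000.582 mm³

Volume = 6000.582 mm³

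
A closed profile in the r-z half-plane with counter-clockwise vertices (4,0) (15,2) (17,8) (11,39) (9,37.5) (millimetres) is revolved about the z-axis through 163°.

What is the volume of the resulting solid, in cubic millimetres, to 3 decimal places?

Profile (r,z), 5 vertices: (4,0) (15,2) (17,8) (11,39) (9,37.5)
edge 0: (4,0)→(15,2)  cross = 4·2 − 15·0 = 8.0000; (r_i+r_j)·cross = 19·8.0000 = 152.0000
edge 1: (15,2)→(17,8)  cross = 15·8 − 17·2 = 86.0000; (r_i+r_j)·cross = 32·86.0000 = 2752.0000
edge 2: (17,8)→(11,39)  cross = 17·39 − 11·8 = 575.0000; (r_i+r_j)·cross = 28·575.0000 = 16100.0000
edge 3: (11,39)→(9,37.5)  cross = 11·37.5 − 9·39 = 61.5000; (r_i+r_j)·cross = 20·61.5000 = 1230.0000
edge 4: (9,37.5)→(4,0)  cross = 9·0 − 4·37.5 = -150.0000; (r_i+r_j)·cross = 13·-150.0000 = -1950.0000
Σcross = 580.5000 → A = |Σcross|/2 = 290.2500 mm²
Σ(r_i+r_j)·cross = 18284.0000 → first moment M = |Σ|/6 = 3047.3333
R_c = M/A = 3047.3333/290.2500 = 10.4990 mm
θ = 163° = 2.844887 rad
V = θ·R_c·A = 2.844887·10.4990·290.2500 = 8669.318 mm³

Volume = 8669.318 mm³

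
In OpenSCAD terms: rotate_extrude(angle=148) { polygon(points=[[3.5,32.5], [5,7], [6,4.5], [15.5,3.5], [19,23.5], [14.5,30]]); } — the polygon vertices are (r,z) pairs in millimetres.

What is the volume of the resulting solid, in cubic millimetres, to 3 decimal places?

Profile (r,z), 6 vertices: (3.5,32.5) (5,7) (6,4.5) (15.5,3.5) (19,23.5) (14.5,30)
edge 0: (3.5,32.5)→(5,7)  cross = 3.5·7 − 5·32.5 = -138.0000; (r_i+r_j)·cross = 8.5·-138.0000 = -1173.0000
edge 1: (5,7)→(6,4.5)  cross = 5·4.5 − 6·7 = -19.5000; (r_i+r_j)·cross = 11·-19.5000 = -214.5000
edge 2: (6,4.5)→(15.5,3.5)  cross = 6·3.5 − 15.5·4.5 = -48.7500; (r_i+r_j)·cross = 21.5·-48.7500 = -1048.1250
edge 3: (15.5,3.5)→(19,23.5)  cross = 15.5·23.5 − 19·3.5 = 297.7500; (r_i+r_j)·cross = 34.5·297.7500 = 10272.3750
edge 4: (19,23.5)→(14.5,30)  cross = 19·30 − 14.5·23.5 = 229.2500; (r_i+r_j)·cross = 33.5·229.2500 = 7679.8750
edge 5: (14.5,30)→(3.5,32.5)  cross = 14.5·32.5 − 3.5·30 = 366.2500; (r_i+r_j)·cross = 18·366.2500 = 6592.5000
Σcross = 687.0000 → A = |Σcross|/2 = 343.5000 mm²
Σ(r_i+r_j)·cross = 22109.1250 → first moment M = |Σ|/6 = 3684.8542
R_c = M/A = 3684.8542/343.5000 = 10.7274 mm
θ = 148° = 2.583087 rad
V = θ·R_c·A = 2.583087·10.7274·343.5000 = 9518.300 mm³

Volume = 9518.300 mm³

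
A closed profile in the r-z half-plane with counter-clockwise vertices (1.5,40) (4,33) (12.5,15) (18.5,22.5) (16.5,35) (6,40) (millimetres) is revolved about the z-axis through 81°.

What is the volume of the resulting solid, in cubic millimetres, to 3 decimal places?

Volume = 3495.650 mm³

Profile (r,z), 6 vertices: (1.5,40) (4,33) (12.5,15) (18.5,22.5) (16.5,35) (6,40)
edge 0: (1.5,40)→(4,33)  cross = 1.5·33 − 4·40 = -110.5000; (r_i+r_j)·cross = 5.5·-110.5000 = -607.7500
edge 1: (4,33)→(12.5,15)  cross = 4·15 − 12.5·33 = -352.5000; (r_i+r_j)·cross = 16.5·-352.5000 = -5816.2500
edge 2: (12.5,15)→(18.5,22.5)  cross = 12.5·22.5 − 18.5·15 = 3.7500; (r_i+r_j)·cross = 31·3.7500 = 116.2500
edge 3: (18.5,22.5)→(16.5,35)  cross = 18.5·35 − 16.5·22.5 = 276.2500; (r_i+r_j)·cross = 35·276.2500 = 9668.7500
edge 4: (16.5,35)→(6,40)  cross = 16.5·40 − 6·35 = 450.0000; (r_i+r_j)·cross = 22.5·450.0000 = 10125.0000
edge 5: (6,40)→(1.5,40)  cross = 6·40 − 1.5·40 = 180.0000; (r_i+r_j)·cross = 7.5·180.0000 = 1350.0000
Σcross = 447.0000 → A = |Σcross|/2 = 223.5000 mm²
Σ(r_i+r_j)·cross = 14836.0000 → first moment M = |Σ|/6 = 2472.6667
R_c = M/A = 2472.6667/223.5000 = 11.0634 mm
θ = 81° = 1.413717 rad
V = θ·R_c·A = 1.413717·11.0634·223.5000 = 3495.650 mm³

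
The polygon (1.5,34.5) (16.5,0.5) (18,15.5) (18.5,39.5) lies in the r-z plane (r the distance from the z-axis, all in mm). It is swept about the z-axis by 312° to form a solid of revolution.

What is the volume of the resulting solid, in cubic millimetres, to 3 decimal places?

Profile (r,z), 4 vertices: (1.5,34.5) (16.5,0.5) (18,15.5) (18.5,39.5)
edge 0: (1.5,34.5)→(16.5,0.5)  cross = 1.5·0.5 − 16.5·34.5 = -568.5000; (r_i+r_j)·cross = 18·-568.5000 = -10233.0000
edge 1: (16.5,0.5)→(18,15.5)  cross = 16.5·15.5 − 18·0.5 = 246.7500; (r_i+r_j)·cross = 34.5·246.7500 = 8512.8750
edge 2: (18,15.5)→(18.5,39.5)  cross = 18·39.5 − 18.5·15.5 = 424.2500; (r_i+r_j)·cross = 36.5·424.2500 = 15485.1250
edge 3: (18.5,39.5)→(1.5,34.5)  cross = 18.5·34.5 − 1.5·39.5 = 579.0000; (r_i+r_j)·cross = 20·579.0000 = 11580.0000
Σcross = 681.5000 → A = |Σcross|/2 = 340.7500 mm²
Σ(r_i+r_j)·cross = 25345.0000 → first moment M = |Σ|/6 = 4224.1667
R_c = M/A = 4224.1667/340.7500 = 12.3967 mm
θ = 312° = 5.445427 rad
V = θ·R_c·A = 5.445427·12.3967·340.7500 = 23002.392 mm³

Volume = 23002.392 mm³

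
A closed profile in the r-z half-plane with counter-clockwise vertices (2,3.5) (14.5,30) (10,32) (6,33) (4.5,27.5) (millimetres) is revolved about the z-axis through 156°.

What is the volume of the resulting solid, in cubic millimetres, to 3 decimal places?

Profile (r,z), 5 vertices: (2,3.5) (14.5,30) (10,32) (6,33) (4.5,27.5)
edge 0: (2,3.5)→(14.5,30)  cross = 2·30 − 14.5·3.5 = 9.2500; (r_i+r_j)·cross = 16.5·9.2500 = 152.6250
edge 1: (14.5,30)→(10,32)  cross = 14.5·32 − 10·30 = 164.0000; (r_i+r_j)·cross = 24.5·164.0000 = 4018.0000
edge 2: (10,32)→(6,33)  cross = 10·33 − 6·32 = 138.0000; (r_i+r_j)·cross = 16·138.0000 = 2208.0000
edge 3: (6,33)→(4.5,27.5)  cross = 6·27.5 − 4.5·33 = 16.5000; (r_i+r_j)·cross = 10.5·16.5000 = 173.2500
edge 4: (4.5,27.5)→(2,3.5)  cross = 4.5·3.5 − 2·27.5 = -39.2500; (r_i+r_j)·cross = 6.5·-39.2500 = -255.1250
Σcross = 288.5000 → A = |Σcross|/2 = 144.2500 mm²
Σ(r_i+r_j)·cross = 6296.7500 → first moment M = |Σ|/6 = 1049.4583
R_c = M/A = 1049.4583/144.2500 = 7.2753 mm
θ = 156° = 2.722714 rad
V = θ·R_c·A = 2.722714·7.2753·144.2500 = 2857.375 mm³

Volume = 2857.375 mm³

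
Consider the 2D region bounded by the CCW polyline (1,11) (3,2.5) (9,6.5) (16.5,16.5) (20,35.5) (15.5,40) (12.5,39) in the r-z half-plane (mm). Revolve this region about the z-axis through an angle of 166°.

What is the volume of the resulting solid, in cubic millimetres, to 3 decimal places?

Volume = 11275.420 mm³

Profile (r,z), 7 vertices: (1,11) (3,2.5) (9,6.5) (16.5,16.5) (20,35.5) (15.5,40) (12.5,39)
edge 0: (1,11)→(3,2.5)  cross = 1·2.5 − 3·11 = -30.5000; (r_i+r_j)·cross = 4·-30.5000 = -122.0000
edge 1: (3,2.5)→(9,6.5)  cross = 3·6.5 − 9·2.5 = -3.0000; (r_i+r_j)·cross = 12·-3.0000 = -36.0000
edge 2: (9,6.5)→(16.5,16.5)  cross = 9·16.5 − 16.5·6.5 = 41.2500; (r_i+r_j)·cross = 25.5·41.2500 = 1051.8750
edge 3: (16.5,16.5)→(20,35.5)  cross = 16.5·35.5 − 20·16.5 = 255.7500; (r_i+r_j)·cross = 36.5·255.7500 = 9334.8750
edge 4: (20,35.5)→(15.5,40)  cross = 20·40 − 15.5·35.5 = 249.7500; (r_i+r_j)·cross = 35.5·249.7500 = 8866.1250
edge 5: (15.5,40)→(12.5,39)  cross = 15.5·39 − 12.5·40 = 104.5000; (r_i+r_j)·cross = 28·104.5000 = 2926.0000
edge 6: (12.5,39)→(1,11)  cross = 12.5·11 − 1·39 = 98.5000; (r_i+r_j)·cross = 13.5·98.5000 = 1329.7500
Σcross = 716.2500 → A = |Σcross|/2 = 358.1250 mm²
Σ(r_i+r_j)·cross = 23350.6250 → first moment M = |Σ|/6 = 3891.7708
R_c = M/A = 3891.7708/358.1250 = 10.8671 mm
θ = 166° = 2.897247 rad
V = θ·R_c·A = 2.897247·10.8671·358.1250 = 11275.420 mm³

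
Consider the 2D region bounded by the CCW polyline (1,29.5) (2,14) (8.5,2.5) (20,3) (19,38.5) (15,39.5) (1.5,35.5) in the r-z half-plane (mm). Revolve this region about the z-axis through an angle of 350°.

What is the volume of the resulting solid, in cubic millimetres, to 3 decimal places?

Volume = 40204.350 mm³

Profile (r,z), 7 vertices: (1,29.5) (2,14) (8.5,2.5) (20,3) (19,38.5) (15,39.5) (1.5,35.5)
edge 0: (1,29.5)→(2,14)  cross = 1·14 − 2·29.5 = -45.0000; (r_i+r_j)·cross = 3·-45.0000 = -135.0000
edge 1: (2,14)→(8.5,2.5)  cross = 2·2.5 − 8.5·14 = -114.0000; (r_i+r_j)·cross = 10.5·-114.0000 = -1197.0000
edge 2: (8.5,2.5)→(20,3)  cross = 8.5·3 − 20·2.5 = -24.5000; (r_i+r_j)·cross = 28.5·-24.5000 = -698.2500
edge 3: (20,3)→(19,38.5)  cross = 20·38.5 − 19·3 = 713.0000; (r_i+r_j)·cross = 39·713.0000 = 27807.0000
edge 4: (19,38.5)→(15,39.5)  cross = 19·39.5 − 15·38.5 = 173.0000; (r_i+r_j)·cross = 34·173.0000 = 5882.0000
edge 5: (15,39.5)→(1.5,35.5)  cross = 15·35.5 − 1.5·39.5 = 473.2500; (r_i+r_j)·cross = 16.5·473.2500 = 7808.6250
edge 6: (1.5,35.5)→(1,29.5)  cross = 1.5·29.5 − 1·35.5 = 8.7500; (r_i+r_j)·cross = 2.5·8.7500 = 21.8750
Σcross = 1184.5000 → A = |Σcross|/2 = 592.2500 mm²
Σ(r_i+r_j)·cross = 39489.2500 → first moment M = |Σ|/6 = 6581.5417
R_c = M/A = 6581.5417/592.2500 = 11.1128 mm
θ = 350° = 6.108652 rad
V = θ·R_c·A = 6.108652·11.1128·592.2500 = 40204.350 mm³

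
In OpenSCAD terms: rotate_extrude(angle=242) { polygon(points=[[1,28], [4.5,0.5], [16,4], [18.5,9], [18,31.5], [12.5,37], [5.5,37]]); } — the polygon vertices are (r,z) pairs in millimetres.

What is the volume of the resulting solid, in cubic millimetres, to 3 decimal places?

Profile (r,z), 7 vertices: (1,28) (4.5,0.5) (16,4) (18.5,9) (18,31.5) (12.5,37) (5.5,37)
edge 0: (1,28)→(4.5,0.5)  cross = 1·0.5 − 4.5·28 = -125.5000; (r_i+r_j)·cross = 5.5·-125.5000 = -690.2500
edge 1: (4.5,0.5)→(16,4)  cross = 4.5·4 − 16·0.5 = 10.0000; (r_i+r_j)·cross = 20.5·10.0000 = 205.0000
edge 2: (16,4)→(18.5,9)  cross = 16·9 − 18.5·4 = 70.0000; (r_i+r_j)·cross = 34.5·70.0000 = 2415.0000
edge 3: (18.5,9)→(18,31.5)  cross = 18.5·31.5 − 18·9 = 420.7500; (r_i+r_j)·cross = 36.5·420.7500 = 15357.3750
edge 4: (18,31.5)→(12.5,37)  cross = 18·37 − 12.5·31.5 = 272.2500; (r_i+r_j)·cross = 30.5·272.2500 = 8303.6250
edge 5: (12.5,37)→(5.5,37)  cross = 12.5·37 − 5.5·37 = 259.0000; (r_i+r_j)·cross = 18·259.0000 = 4662.0000
edge 6: (5.5,37)→(1,28)  cross = 5.5·28 − 1·37 = 117.0000; (r_i+r_j)·cross = 6.5·117.0000 = 760.5000
Σcross = 1023.5000 → A = |Σcross|/2 = 511.7500 mm²
Σ(r_i+r_j)·cross = 31013.2500 → first moment M = |Σ|/6 = 5168.8750
R_c = M/A = 5168.8750/511.7500 = 10.1004 mm
θ = 242° = 4.223697 rad
V = θ·R_c·A = 4.223697·10.1004·511.7500 = 21831.761 mm³

Volume = 21831.761 mm³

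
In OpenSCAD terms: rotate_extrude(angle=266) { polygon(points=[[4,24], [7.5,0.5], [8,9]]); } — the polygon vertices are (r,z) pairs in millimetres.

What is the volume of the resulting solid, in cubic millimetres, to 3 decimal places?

Volume = 626.167 mm³

Profile (r,z), 3 vertices: (4,24) (7.5,0.5) (8,9)
edge 0: (4,24)→(7.5,0.5)  cross = 4·0.5 − 7.5·24 = -178.0000; (r_i+r_j)·cross = 11.5·-178.0000 = -2047.0000
edge 1: (7.5,0.5)→(8,9)  cross = 7.5·9 − 8·0.5 = 63.5000; (r_i+r_j)·cross = 15.5·63.5000 = 984.2500
edge 2: (8,9)→(4,24)  cross = 8·24 − 4·9 = 156.0000; (r_i+r_j)·cross = 12·156.0000 = 1872.0000
Σcross = 41.5000 → A = |Σcross|/2 = 20.7500 mm²
Σ(r_i+r_j)·cross = 809.2500 → first moment M = |Σ|/6 = 134.8750
R_c = M/A = 134.8750/20.7500 = 6.5000 mm
θ = 266° = 4.642576 rad
V = θ·R_c·A = 4.642576·6.5000·20.7500 = 626.167 mm³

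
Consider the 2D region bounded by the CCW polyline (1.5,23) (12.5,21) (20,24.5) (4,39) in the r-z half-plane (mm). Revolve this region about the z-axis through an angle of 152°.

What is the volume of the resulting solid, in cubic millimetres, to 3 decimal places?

Profile (r,z), 4 vertices: (1.5,23) (12.5,21) (20,24.5) (4,39)
edge 0: (1.5,23)→(12.5,21)  cross = 1.5·21 − 12.5·23 = -256.0000; (r_i+r_j)·cross = 14·-256.0000 = -3584.0000
edge 1: (12.5,21)→(20,24.5)  cross = 12.5·24.5 − 20·21 = -113.7500; (r_i+r_j)·cross = 32.5·-113.7500 = -3696.8750
edge 2: (20,24.5)→(4,39)  cross = 20·39 − 4·24.5 = 682.0000; (r_i+r_j)·cross = 24·682.0000 = 16368.0000
edge 3: (4,39)→(1.5,23)  cross = 4·23 − 1.5·39 = 33.5000; (r_i+r_j)·cross = 5.5·33.5000 = 184.2500
Σcross = 345.7500 → A = |Σcross|/2 = 172.8750 mm²
Σ(r_i+r_j)·cross = 9271.3750 → first moment M = |Σ|/6 = 1545.2292
R_c = M/A = 1545.2292/172.8750 = 8.9384 mm
θ = 152° = 2.652900 rad
V = θ·R_c·A = 2.652900·8.9384·172.8750 = 4099.339 mm³

Volume = 4099.339 mm³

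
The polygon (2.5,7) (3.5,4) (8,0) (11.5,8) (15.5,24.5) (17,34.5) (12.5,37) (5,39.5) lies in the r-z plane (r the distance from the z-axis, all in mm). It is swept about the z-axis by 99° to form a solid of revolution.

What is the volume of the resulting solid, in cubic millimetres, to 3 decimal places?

Volume = 5659.946 mm³

Profile (r,z), 8 vertices: (2.5,7) (3.5,4) (8,0) (11.5,8) (15.5,24.5) (17,34.5) (12.5,37) (5,39.5)
edge 0: (2.5,7)→(3.5,4)  cross = 2.5·4 − 3.5·7 = -14.5000; (r_i+r_j)·cross = 6·-14.5000 = -87.0000
edge 1: (3.5,4)→(8,0)  cross = 3.5·0 − 8·4 = -32.0000; (r_i+r_j)·cross = 11.5·-32.0000 = -368.0000
edge 2: (8,0)→(11.5,8)  cross = 8·8 − 11.5·0 = 64.0000; (r_i+r_j)·cross = 19.5·64.0000 = 1248.0000
edge 3: (11.5,8)→(15.5,24.5)  cross = 11.5·24.5 − 15.5·8 = 157.7500; (r_i+r_j)·cross = 27·157.7500 = 4259.2500
edge 4: (15.5,24.5)→(17,34.5)  cross = 15.5·34.5 − 17·24.5 = 118.2500; (r_i+r_j)·cross = 32.5·118.2500 = 3843.1250
edge 5: (17,34.5)→(12.5,37)  cross = 17·37 − 12.5·34.5 = 197.7500; (r_i+r_j)·cross = 29.5·197.7500 = 5833.6250
edge 6: (12.5,37)→(5,39.5)  cross = 12.5·39.5 − 5·37 = 308.7500; (r_i+r_j)·cross = 17.5·308.7500 = 5403.1250
edge 7: (5,39.5)→(2.5,7)  cross = 5·7 − 2.5·39.5 = -63.7500; (r_i+r_j)·cross = 7.5·-63.7500 = -478.1250
Σcross = 736.2500 → A = |Σcross|/2 = 368.1250 mm²
Σ(r_i+r_j)·cross = 19654.0000 → first moment M = |Σ|/6 = 3275.6667
R_c = M/A = 3275.6667/368.1250 = 8.8982 mm
θ = 99° = 1.727876 rad
V = θ·R_c·A = 1.727876·8.8982·368.1250 = 5659.946 mm³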